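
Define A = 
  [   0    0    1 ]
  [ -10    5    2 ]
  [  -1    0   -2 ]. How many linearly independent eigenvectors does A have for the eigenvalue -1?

1

A + 1I = [[1, 0, 1], [-10, 6, 2], [-1, 0, -1]].
This matrix has rank 2, so its null space has dimension 3 − 2 = 1.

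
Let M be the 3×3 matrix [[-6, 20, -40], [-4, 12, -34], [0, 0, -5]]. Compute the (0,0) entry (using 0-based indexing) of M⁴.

Characteristic polynomial: μ^3 - μ^2 - 22μ + 40 = (μ - 4)(μ - 2)(μ + 5), so the eigenvalues are -5, 2, 4.
μ=2: eigenvector (5, 2, 0).
μ=-5: eigenvector (0, 2, 1).
μ=4: eigenvector (2, 1, 0).
P = [[5, 0, 2], [2, 2, 1], [0, 1, 0]], D = diag(2, -5, 4), P⁻¹ = [[1, -2, 4], [0, 0, 1], [-2, 5, -10]].
M⁴ = P·diag(16, 625, 256)·P⁻¹ = [[-944, 2400, -4800], [-480, 1216, -1182], [0, 0, 625]].
The requested entry is -944.

-944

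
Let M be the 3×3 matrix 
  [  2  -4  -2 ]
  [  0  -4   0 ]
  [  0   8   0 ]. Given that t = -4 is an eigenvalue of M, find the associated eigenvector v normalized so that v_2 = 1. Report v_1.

0

M + 4I = [[6, -4, -2], [0, 0, 0], [0, 8, 4]].
Solving (M + 4I)v = 0 gives the eigenspace spanned by (0, 1, -2).
With v_2 = 1, v = (0, 1, -2), so v_1 = 0.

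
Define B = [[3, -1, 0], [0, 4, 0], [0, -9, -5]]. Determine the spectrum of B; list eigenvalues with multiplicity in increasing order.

Characteristic polynomial: p(μ) = μ^3 - 2μ^2 - 23μ + 60 = (μ - 4)(μ - 3)(μ + 5).
Roots (with multiplicity): -5, 3, 4.

-5, 3, 4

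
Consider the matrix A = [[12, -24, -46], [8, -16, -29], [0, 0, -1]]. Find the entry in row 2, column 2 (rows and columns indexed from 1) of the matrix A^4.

1024

Characteristic polynomial: λ^3 + 5λ^2 + 4λ = λ(λ + 1)(λ + 4), so the eigenvalues are -4, -1, 0.
λ=-1: eigenvector (-2, -3, 1).
λ=0: eigenvector (2, 1, 0).
λ=-4: eigenvector (-3, -2, 0).
P = [[-2, 2, -3], [-3, 1, -2], [1, 0, 0]], D = diag(-1, 0, -4), P⁻¹ = [[0, 0, 1], [2, -3, -5], [1, -2, -4]].
A⁴ = P·diag(1, 0, 256)·P⁻¹ = [[-768, 1536, 3070], [-512, 1024, 2045], [0, 0, 1]].
The requested entry is 1024.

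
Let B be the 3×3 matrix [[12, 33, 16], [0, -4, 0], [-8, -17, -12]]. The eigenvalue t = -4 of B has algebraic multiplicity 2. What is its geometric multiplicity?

1

B + 4I = [[16, 33, 16], [0, 0, 0], [-8, -17, -8]].
This matrix has rank 2, so its null space has dimension 3 − 2 = 1.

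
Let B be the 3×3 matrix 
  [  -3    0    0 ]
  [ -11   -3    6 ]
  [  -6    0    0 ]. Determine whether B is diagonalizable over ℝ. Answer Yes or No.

Characteristic polynomial: p(r) = r^3 + 6r^2 + 9r = r(r + 3)^2.
r = -3 has algebraic multiplicity 2; rank(B + 3I) = 2, so geometric multiplicity = 1.
Geometric multiplicity < algebraic multiplicity, so B is not diagonalizable.

No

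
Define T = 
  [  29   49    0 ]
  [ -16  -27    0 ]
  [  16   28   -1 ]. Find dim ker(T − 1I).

T − 1I = [[28, 49, 0], [-16, -28, 0], [16, 28, -2]].
This matrix has rank 2, so its null space has dimension 3 − 2 = 1.

1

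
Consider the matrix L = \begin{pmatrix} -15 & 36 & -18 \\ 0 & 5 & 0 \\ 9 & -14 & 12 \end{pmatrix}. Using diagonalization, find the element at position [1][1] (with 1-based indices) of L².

63

Characteristic polynomial: r^3 - 2r^2 - 33r + 90 = (r - 5)(r - 3)(r + 6), so the eigenvalues are -6, 3, 5.
r=-6: eigenvector (2, 0, -1).
r=5: eigenvector (0, 1, 2).
r=3: eigenvector (1, 0, -1).
P = [[2, 0, 1], [0, 1, 0], [-1, 2, -1]], D = diag(-6, 5, 3), P⁻¹ = [[1, -2, 1], [0, 1, 0], [-1, 4, -2]].
L² = P·diag(36, 25, 9)·P⁻¹ = [[63, -108, 54], [0, 25, 0], [-27, 86, -18]].
The requested entry is 63.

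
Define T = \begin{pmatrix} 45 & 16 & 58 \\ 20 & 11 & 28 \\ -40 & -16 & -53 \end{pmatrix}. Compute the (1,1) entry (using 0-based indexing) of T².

-7

Characteristic polynomial: λ^3 - 3λ^2 - 25λ + 75 = (λ - 5)(λ - 3)(λ + 5), so the eigenvalues are -5, 3, 5.
λ=5: eigenvector (5, 2, -4).
λ=-5: eigenvector (-2, -1, 2).
λ=3: eigenvector (-1, -1, 1).
P = [[5, -2, -1], [2, -1, -1], [-4, 2, 1]], D = diag(5, -5, 3), P⁻¹ = [[1, 0, 1], [2, 1, 3], [0, -2, -1]].
T² = P·diag(25, 25, 9)·P⁻¹ = [[25, -32, -16], [0, -7, -16], [0, 32, 41]].
The requested entry is -7.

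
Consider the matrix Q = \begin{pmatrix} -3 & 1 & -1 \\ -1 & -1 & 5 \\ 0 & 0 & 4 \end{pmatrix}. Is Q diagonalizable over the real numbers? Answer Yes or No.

Characteristic polynomial: p(λ) = λ^3 - 12λ - 16 = (λ - 4)(λ + 2)^2.
λ = -2 has algebraic multiplicity 2; rank(Q + 2I) = 2, so geometric multiplicity = 1.
Geometric multiplicity < algebraic multiplicity, so Q is not diagonalizable.

No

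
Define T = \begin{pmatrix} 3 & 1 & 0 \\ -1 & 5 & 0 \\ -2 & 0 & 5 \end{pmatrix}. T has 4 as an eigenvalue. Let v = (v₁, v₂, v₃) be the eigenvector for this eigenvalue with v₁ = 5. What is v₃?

10

T − 4I = [[-1, 1, 0], [-1, 1, 0], [-2, 0, 1]].
Solving (T − 4I)v = 0 gives the eigenspace spanned by (5, 5, 10).
With v₁ = 5, v = (5, 5, 10), so v₃ = 10.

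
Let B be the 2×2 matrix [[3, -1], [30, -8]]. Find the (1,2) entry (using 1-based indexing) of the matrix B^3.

Characteristic polynomial: r^2 + 5r + 6 = (r + 2)(r + 3), so the eigenvalues are -3, -2.
r=-3: eigenvector (1, 6).
r=-2: eigenvector (1, 5).
P = [[1, 1], [6, 5]], D = diag(-3, -2), P⁻¹ = [[-5, 1], [6, -1]].
B³ = P·diag(-27, -8)·P⁻¹ = [[87, -19], [570, -122]].
The requested entry is -19.

-19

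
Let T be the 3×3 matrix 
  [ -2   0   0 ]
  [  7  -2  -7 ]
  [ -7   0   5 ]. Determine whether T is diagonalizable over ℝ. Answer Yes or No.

Yes

Characteristic polynomial: p(r) = r^3 - r^2 - 16r - 20 = (r - 5)(r + 2)^2.
r = -2 has algebraic multiplicity 2; rank(T + 2I) = 1, so geometric multiplicity = 2.
Every eigenvalue has geometric = algebraic multiplicity, so T is diagonalizable.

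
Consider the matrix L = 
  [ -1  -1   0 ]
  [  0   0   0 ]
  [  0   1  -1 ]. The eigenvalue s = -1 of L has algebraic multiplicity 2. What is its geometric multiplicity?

2

L + 1I = [[0, -1, 0], [0, 1, 0], [0, 1, 0]].
This matrix has rank 1, so its null space has dimension 3 − 1 = 2.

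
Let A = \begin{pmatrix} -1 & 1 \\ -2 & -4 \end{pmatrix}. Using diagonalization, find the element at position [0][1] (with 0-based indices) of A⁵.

Characteristic polynomial: λ^2 + 5λ + 6 = (λ + 2)(λ + 3), so the eigenvalues are -3, -2.
λ=-2: eigenvector (1, -1).
λ=-3: eigenvector (1, -2).
P = [[1, 1], [-1, -2]], D = diag(-2, -3), P⁻¹ = [[2, 1], [-1, -1]].
A⁵ = P·diag(-32, -243)·P⁻¹ = [[179, 211], [-422, -454]].
The requested entry is 211.

211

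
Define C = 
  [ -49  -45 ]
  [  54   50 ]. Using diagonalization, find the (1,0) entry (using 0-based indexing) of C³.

Characteristic polynomial: t^2 - t - 20 = (t - 5)(t + 4), so the eigenvalues are -4, 5.
t=5: eigenvector (-5, 6).
t=-4: eigenvector (1, -1).
P = [[-5, 1], [6, -1]], D = diag(5, -4), P⁻¹ = [[1, 1], [6, 5]].
C³ = P·diag(125, -64)·P⁻¹ = [[-1009, -945], [1134, 1070]].
The requested entry is 1134.

1134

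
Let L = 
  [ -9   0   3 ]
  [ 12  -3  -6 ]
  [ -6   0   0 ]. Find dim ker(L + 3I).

L + 3I = [[-6, 0, 3], [12, 0, -6], [-6, 0, 3]].
This matrix has rank 1, so its null space has dimension 3 − 1 = 2.

2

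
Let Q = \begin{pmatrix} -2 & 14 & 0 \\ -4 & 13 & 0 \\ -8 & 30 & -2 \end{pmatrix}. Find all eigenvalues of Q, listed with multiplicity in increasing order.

-2, 5, 6

Characteristic polynomial: p(t) = t^3 - 9t^2 + 8t + 60 = (t - 6)(t - 5)(t + 2).
Roots (with multiplicity): -2, 5, 6.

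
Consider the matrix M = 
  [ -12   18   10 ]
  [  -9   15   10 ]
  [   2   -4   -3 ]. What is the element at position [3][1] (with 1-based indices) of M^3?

Characteristic polynomial: r^3 - 7r + 6 = (r - 2)(r - 1)(r + 3), so the eigenvalues are -3, 1, 2.
r=1: eigenvector (-2, -2, 1).
r=-3: eigenvector (2, 1, 0).
r=2: eigenvector (-5, -5, 2).
P = [[-2, 2, -5], [-2, 1, -5], [1, 0, 2]], D = diag(1, -3, 2), P⁻¹ = [[-2, 4, 5], [1, -1, 0], [1, -2, -2]].
M³ = P·diag(1, -27, 8)·P⁻¹ = [[-90, 126, 70], [-63, 99, 70], [14, -28, -27]].
The requested entry is 14.

14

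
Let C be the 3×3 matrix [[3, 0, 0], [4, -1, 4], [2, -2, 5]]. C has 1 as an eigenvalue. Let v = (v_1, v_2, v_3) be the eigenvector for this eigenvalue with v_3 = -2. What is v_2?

C − 1I = [[2, 0, 0], [4, -2, 4], [2, -2, 4]].
Solving (C − 1I)v = 0 gives the eigenspace spanned by (0, -4, -2).
With v_3 = -2, v = (0, -4, -2), so v_2 = -4.

-4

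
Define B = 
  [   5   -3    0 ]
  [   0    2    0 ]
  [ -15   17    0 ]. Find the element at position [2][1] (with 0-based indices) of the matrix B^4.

Characteristic polynomial: μ^3 - 7μ^2 + 10μ = μ(μ - 5)(μ - 2), so the eigenvalues are 0, 2, 5.
μ=5: eigenvector (1, 0, -3).
μ=2: eigenvector (1, 1, 1).
μ=0: eigenvector (0, 0, 1).
P = [[1, 1, 0], [0, 1, 0], [-3, 1, 1]], D = diag(5, 2, 0), P⁻¹ = [[1, -1, 0], [0, 1, 0], [3, -4, 1]].
B⁴ = P·diag(625, 16, 0)·P⁻¹ = [[625, -609, 0], [0, 16, 0], [-1875, 1891, 0]].
The requested entry is 1891.

1891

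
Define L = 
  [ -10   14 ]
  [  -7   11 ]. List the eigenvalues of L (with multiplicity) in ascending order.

-3, 4

Characteristic polynomial: p(s) = s^2 - s - 12 = (s - 4)(s + 3).
Roots (with multiplicity): -3, 4.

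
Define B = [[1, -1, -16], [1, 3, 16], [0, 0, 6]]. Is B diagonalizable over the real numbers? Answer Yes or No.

No

Characteristic polynomial: p(s) = s^3 - 10s^2 + 28s - 24 = (s - 6)(s - 2)^2.
s = 2 has algebraic multiplicity 2; rank(B − 2I) = 2, so geometric multiplicity = 1.
Geometric multiplicity < algebraic multiplicity, so B is not diagonalizable.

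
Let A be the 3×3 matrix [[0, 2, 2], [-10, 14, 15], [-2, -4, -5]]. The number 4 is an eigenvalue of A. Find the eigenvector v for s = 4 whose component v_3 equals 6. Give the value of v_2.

A − 4I = [[-4, 2, 2], [-10, 10, 15], [-2, -4, -9]].
Solving (A − 4I)v = 0 gives the eigenspace spanned by (-3, -12, 6).
With v_3 = 6, v = (-3, -12, 6), so v_2 = -12.

-12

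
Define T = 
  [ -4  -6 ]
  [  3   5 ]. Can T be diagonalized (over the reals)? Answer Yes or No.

Yes

Characteristic polynomial: p(μ) = μ^2 - μ - 2 = (μ - 2)(μ + 1).
All 2 eigenvalues are distinct, so T is diagonalizable.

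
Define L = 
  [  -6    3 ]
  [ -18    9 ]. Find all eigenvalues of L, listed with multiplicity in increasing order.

Characteristic polynomial: p(t) = t^2 - 3t = t(t - 3).
Roots (with multiplicity): 0, 3.

0, 3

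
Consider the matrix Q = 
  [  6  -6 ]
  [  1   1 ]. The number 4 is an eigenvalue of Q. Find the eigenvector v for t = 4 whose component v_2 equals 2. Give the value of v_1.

6

Q − 4I = [[2, -6], [1, -3]].
Solving (Q − 4I)v = 0 gives the eigenspace spanned by (6, 2).
With v_2 = 2, v = (6, 2), so v_1 = 6.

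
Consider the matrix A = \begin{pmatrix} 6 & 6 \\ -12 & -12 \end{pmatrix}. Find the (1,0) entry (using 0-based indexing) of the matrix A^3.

-432

Characteristic polynomial: r^2 + 6r = r(r + 6), so the eigenvalues are -6, 0.
r=-6: eigenvector (1, -2).
r=0: eigenvector (1, -1).
P = [[1, 1], [-2, -1]], D = diag(-6, 0), P⁻¹ = [[-1, -1], [2, 1]].
A³ = P·diag(-216, 0)·P⁻¹ = [[216, 216], [-432, -432]].
The requested entry is -432.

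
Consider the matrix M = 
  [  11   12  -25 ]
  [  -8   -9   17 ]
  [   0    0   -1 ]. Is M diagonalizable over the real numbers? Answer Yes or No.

No

Characteristic polynomial: p(t) = t^3 - t^2 - 5t - 3 = (t - 3)(t + 1)^2.
t = -1 has algebraic multiplicity 2; rank(M + 1I) = 2, so geometric multiplicity = 1.
Geometric multiplicity < algebraic multiplicity, so M is not diagonalizable.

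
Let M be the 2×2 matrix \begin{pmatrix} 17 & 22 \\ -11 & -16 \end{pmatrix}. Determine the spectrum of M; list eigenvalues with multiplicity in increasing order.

Characteristic polynomial: p(t) = t^2 - t - 30 = (t - 6)(t + 5).
Roots (with multiplicity): -5, 6.

-5, 6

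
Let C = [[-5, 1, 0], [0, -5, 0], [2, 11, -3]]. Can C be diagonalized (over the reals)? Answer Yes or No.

Characteristic polynomial: p(λ) = λ^3 + 13λ^2 + 55λ + 75 = (λ + 3)(λ + 5)^2.
λ = -5 has algebraic multiplicity 2; rank(C + 5I) = 2, so geometric multiplicity = 1.
Geometric multiplicity < algebraic multiplicity, so C is not diagonalizable.

No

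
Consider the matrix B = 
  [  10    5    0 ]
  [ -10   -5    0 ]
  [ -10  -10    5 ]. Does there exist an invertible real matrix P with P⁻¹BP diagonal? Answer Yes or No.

Characteristic polynomial: p(s) = s^3 - 10s^2 + 25s = s(s - 5)^2.
s = 5 has algebraic multiplicity 2; rank(B − 5I) = 1, so geometric multiplicity = 2.
Every eigenvalue has geometric = algebraic multiplicity, so B is diagonalizable.

Yes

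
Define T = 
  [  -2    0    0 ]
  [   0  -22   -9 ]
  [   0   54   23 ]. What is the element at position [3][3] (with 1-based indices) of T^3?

503

Characteristic polynomial: s^3 + s^2 - 22s - 40 = (s - 5)(s + 2)(s + 4), so the eigenvalues are -4, -2, 5.
s=-2: eigenvector (1, 0, 0).
s=-4: eigenvector (0, 1, -2).
s=5: eigenvector (0, -1, 3).
P = [[1, 0, 0], [0, 1, -1], [0, -2, 3]], D = diag(-2, -4, 5), P⁻¹ = [[1, 0, 0], [0, 3, 1], [0, 2, 1]].
T³ = P·diag(-8, -64, 125)·P⁻¹ = [[-8, 0, 0], [0, -442, -189], [0, 1134, 503]].
The requested entry is 503.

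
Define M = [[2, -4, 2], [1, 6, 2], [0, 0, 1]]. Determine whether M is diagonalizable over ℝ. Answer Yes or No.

No

Characteristic polynomial: p(μ) = μ^3 - 9μ^2 + 24μ - 16 = (μ - 4)^2(μ - 1).
μ = 4 has algebraic multiplicity 2; rank(M − 4I) = 2, so geometric multiplicity = 1.
Geometric multiplicity < algebraic multiplicity, so M is not diagonalizable.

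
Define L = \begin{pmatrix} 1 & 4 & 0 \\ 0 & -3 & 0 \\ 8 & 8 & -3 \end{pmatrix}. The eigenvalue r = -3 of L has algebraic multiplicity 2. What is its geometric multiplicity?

L + 3I = [[4, 4, 0], [0, 0, 0], [8, 8, 0]].
This matrix has rank 1, so its null space has dimension 3 − 1 = 2.

2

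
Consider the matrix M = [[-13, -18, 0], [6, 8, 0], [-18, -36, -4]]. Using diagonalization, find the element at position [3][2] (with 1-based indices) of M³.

-756

Characteristic polynomial: r^3 + 9r^2 + 24r + 16 = (r + 1)(r + 4)^2, so the eigenvalues are -4, -4, -1.
r=-1: eigenvector (-3, 2, -6).
r=-4: eigenvector (0, 0, 1).
r=-4: eigenvector (-2, 1, -4).
P = [[-3, 0, -2], [2, 0, 1], [-6, 1, -4]], D = diag(-1, -4, -4), P⁻¹ = [[1, 2, 0], [-2, 0, 1], [-2, -3, 0]].
M³ = P·diag(-1, -64, -64)·P⁻¹ = [[-253, -378, 0], [126, 188, 0], [-378, -756, -64]].
The requested entry is -756.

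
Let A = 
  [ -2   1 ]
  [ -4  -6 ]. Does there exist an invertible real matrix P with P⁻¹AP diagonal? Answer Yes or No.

Characteristic polynomial: p(μ) = μ^2 + 8μ + 16 = (μ + 4)^2.
μ = -4 has algebraic multiplicity 2; rank(A + 4I) = 1, so geometric multiplicity = 1.
Geometric multiplicity < algebraic multiplicity, so A is not diagonalizable.

No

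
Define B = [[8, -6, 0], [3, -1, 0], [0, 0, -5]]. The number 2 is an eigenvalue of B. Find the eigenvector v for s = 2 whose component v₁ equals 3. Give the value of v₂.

B − 2I = [[6, -6, 0], [3, -3, 0], [0, 0, -7]].
Solving (B − 2I)v = 0 gives the eigenspace spanned by (3, 3, 0).
With v₁ = 3, v = (3, 3, 0), so v₂ = 3.

3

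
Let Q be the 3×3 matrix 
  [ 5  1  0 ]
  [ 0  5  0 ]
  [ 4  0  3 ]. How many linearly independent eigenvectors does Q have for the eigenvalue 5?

Q − 5I = [[0, 1, 0], [0, 0, 0], [4, 0, -2]].
This matrix has rank 2, so its null space has dimension 3 − 2 = 1.

1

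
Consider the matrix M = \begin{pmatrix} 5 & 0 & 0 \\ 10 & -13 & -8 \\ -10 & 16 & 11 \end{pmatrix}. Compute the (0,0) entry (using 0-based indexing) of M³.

125

Characteristic polynomial: r^3 - 3r^2 - 25r + 75 = (r - 5)(r - 3)(r + 5), so the eigenvalues are -5, 3, 5.
r=-5: eigenvector (0, 1, -1).
r=3: eigenvector (0, 1, -2).
r=5: eigenvector (1, 1, -1).
P = [[0, 0, 1], [1, 1, 1], [-1, -2, -1]], D = diag(-5, 3, 5), P⁻¹ = [[-1, 2, 1], [0, -1, -1], [1, 0, 0]].
M³ = P·diag(-125, 27, 125)·P⁻¹ = [[125, 0, 0], [250, -277, -152], [-250, 304, 179]].
The requested entry is 125.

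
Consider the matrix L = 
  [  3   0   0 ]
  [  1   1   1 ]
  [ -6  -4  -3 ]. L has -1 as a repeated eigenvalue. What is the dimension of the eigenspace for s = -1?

L + 1I = [[4, 0, 0], [1, 2, 1], [-6, -4, -2]].
This matrix has rank 2, so its null space has dimension 3 − 2 = 1.

1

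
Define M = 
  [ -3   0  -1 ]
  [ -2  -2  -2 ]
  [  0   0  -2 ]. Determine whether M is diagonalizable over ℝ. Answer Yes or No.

Characteristic polynomial: p(r) = r^3 + 7r^2 + 16r + 12 = (r + 2)^2(r + 3).
r = -2 has algebraic multiplicity 2; rank(M + 2I) = 1, so geometric multiplicity = 2.
Every eigenvalue has geometric = algebraic multiplicity, so M is diagonalizable.

Yes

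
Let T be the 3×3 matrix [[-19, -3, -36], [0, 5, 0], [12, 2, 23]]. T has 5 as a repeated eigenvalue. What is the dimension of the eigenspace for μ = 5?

T − 5I = [[-24, -3, -36], [0, 0, 0], [12, 2, 18]].
This matrix has rank 2, so its null space has dimension 3 − 2 = 1.

1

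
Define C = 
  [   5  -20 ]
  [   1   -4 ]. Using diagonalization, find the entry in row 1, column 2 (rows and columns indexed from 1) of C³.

-20

Characteristic polynomial: μ^2 - μ = μ(μ - 1), so the eigenvalues are 0, 1.
μ=0: eigenvector (4, 1).
μ=1: eigenvector (5, 1).
P = [[4, 5], [1, 1]], D = diag(0, 1), P⁻¹ = [[-1, 5], [1, -4]].
C³ = P·diag(0, 1)·P⁻¹ = [[5, -20], [1, -4]].
The requested entry is -20.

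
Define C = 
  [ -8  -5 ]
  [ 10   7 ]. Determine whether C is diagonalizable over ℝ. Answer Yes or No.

Characteristic polynomial: p(μ) = μ^2 + μ - 6 = (μ - 2)(μ + 3).
All 2 eigenvalues are distinct, so C is diagonalizable.

Yes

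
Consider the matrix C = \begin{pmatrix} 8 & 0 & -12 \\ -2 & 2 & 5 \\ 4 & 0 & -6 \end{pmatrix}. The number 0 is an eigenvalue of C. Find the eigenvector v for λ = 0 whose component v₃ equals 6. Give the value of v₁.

C = [[8, 0, -12], [-2, 2, 5], [4, 0, -6]].
Solving (C)v = 0 gives the eigenspace spanned by (9, -6, 6).
With v₃ = 6, v = (9, -6, 6), so v₁ = 9.

9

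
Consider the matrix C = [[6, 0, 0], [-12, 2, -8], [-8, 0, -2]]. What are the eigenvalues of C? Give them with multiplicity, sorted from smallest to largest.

Characteristic polynomial: p(s) = s^3 - 6s^2 - 4s + 24 = (s - 6)(s - 2)(s + 2).
Roots (with multiplicity): -2, 2, 6.

-2, 2, 6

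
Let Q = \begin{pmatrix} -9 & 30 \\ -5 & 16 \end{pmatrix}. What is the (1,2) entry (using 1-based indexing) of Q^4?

7770

Characteristic polynomial: λ^2 - 7λ + 6 = (λ - 6)(λ - 1), so the eigenvalues are 1, 6.
λ=1: eigenvector (3, 1).
λ=6: eigenvector (2, 1).
P = [[3, 2], [1, 1]], D = diag(1, 6), P⁻¹ = [[1, -2], [-1, 3]].
Q⁴ = P·diag(1, 1296)·P⁻¹ = [[-2589, 7770], [-1295, 3886]].
The requested entry is 7770.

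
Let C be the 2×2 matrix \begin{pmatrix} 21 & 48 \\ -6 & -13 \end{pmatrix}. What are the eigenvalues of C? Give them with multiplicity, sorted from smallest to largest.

3, 5

Characteristic polynomial: p(r) = r^2 - 8r + 15 = (r - 5)(r - 3).
Roots (with multiplicity): 3, 5.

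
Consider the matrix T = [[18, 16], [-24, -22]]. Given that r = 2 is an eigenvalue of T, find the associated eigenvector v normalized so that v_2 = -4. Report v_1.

T − 2I = [[16, 16], [-24, -24]].
Solving (T − 2I)v = 0 gives the eigenspace spanned by (4, -4).
With v_2 = -4, v = (4, -4), so v_1 = 4.

4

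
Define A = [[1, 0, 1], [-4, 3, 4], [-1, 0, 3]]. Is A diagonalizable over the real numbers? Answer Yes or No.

Characteristic polynomial: p(t) = t^3 - 7t^2 + 16t - 12 = (t - 3)(t - 2)^2.
t = 2 has algebraic multiplicity 2; rank(A − 2I) = 2, so geometric multiplicity = 1.
Geometric multiplicity < algebraic multiplicity, so A is not diagonalizable.

No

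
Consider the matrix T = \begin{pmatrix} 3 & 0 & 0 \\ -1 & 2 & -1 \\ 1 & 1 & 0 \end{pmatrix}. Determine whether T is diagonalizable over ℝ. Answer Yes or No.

Characteristic polynomial: p(μ) = μ^3 - 5μ^2 + 7μ - 3 = (μ - 3)(μ - 1)^2.
μ = 1 has algebraic multiplicity 2; rank(T − 1I) = 2, so geometric multiplicity = 1.
Geometric multiplicity < algebraic multiplicity, so T is not diagonalizable.

No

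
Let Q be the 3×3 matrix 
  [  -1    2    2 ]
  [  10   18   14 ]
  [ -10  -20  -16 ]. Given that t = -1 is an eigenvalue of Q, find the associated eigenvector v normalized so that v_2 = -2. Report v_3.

Q + 1I = [[0, 2, 2], [10, 19, 14], [-10, -20, -15]].
Solving (Q + 1I)v = 0 gives the eigenspace spanned by (1, -2, 2).
With v_2 = -2, v = (1, -2, 2), so v_3 = 2.

2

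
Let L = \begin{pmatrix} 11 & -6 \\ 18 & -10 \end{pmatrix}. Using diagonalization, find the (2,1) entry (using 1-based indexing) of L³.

54

Characteristic polynomial: λ^2 - λ - 2 = (λ - 2)(λ + 1), so the eigenvalues are -1, 2.
λ=2: eigenvector (2, 3).
λ=-1: eigenvector (-1, -2).
P = [[2, -1], [3, -2]], D = diag(2, -1), P⁻¹ = [[2, -1], [3, -2]].
L³ = P·diag(8, -1)·P⁻¹ = [[35, -18], [54, -28]].
The requested entry is 54.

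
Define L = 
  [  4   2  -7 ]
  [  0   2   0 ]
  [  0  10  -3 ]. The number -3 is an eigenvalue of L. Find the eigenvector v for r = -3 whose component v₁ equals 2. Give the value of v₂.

L + 3I = [[7, 2, -7], [0, 5, 0], [0, 10, 0]].
Solving (L + 3I)v = 0 gives the eigenspace spanned by (2, 0, 2).
With v₁ = 2, v = (2, 0, 2), so v₂ = 0.

0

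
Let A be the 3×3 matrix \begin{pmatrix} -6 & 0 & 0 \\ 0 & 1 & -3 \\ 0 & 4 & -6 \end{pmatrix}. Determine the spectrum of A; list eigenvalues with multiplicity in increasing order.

-6, -3, -2

Characteristic polynomial: p(s) = s^3 + 11s^2 + 36s + 36 = (s + 2)(s + 3)(s + 6).
Roots (with multiplicity): -6, -3, -2.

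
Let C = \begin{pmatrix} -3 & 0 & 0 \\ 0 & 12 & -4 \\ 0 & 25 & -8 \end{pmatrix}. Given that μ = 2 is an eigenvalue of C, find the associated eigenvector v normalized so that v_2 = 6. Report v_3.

15

C − 2I = [[-5, 0, 0], [0, 10, -4], [0, 25, -10]].
Solving (C − 2I)v = 0 gives the eigenspace spanned by (0, 6, 15).
With v_2 = 6, v = (0, 6, 15), so v_3 = 15.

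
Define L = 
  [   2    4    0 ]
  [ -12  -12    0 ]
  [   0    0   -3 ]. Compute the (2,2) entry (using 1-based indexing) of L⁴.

Characteristic polynomial: λ^3 + 13λ^2 + 54λ + 72 = (λ + 3)(λ + 4)(λ + 6), so the eigenvalues are -6, -4, -3.
λ=-4: eigenvector (2, -3, 0).
λ=-6: eigenvector (1, -2, 0).
λ=-3: eigenvector (0, 0, 1).
P = [[2, 1, 0], [-3, -2, 0], [0, 0, 1]], D = diag(-4, -6, -3), P⁻¹ = [[2, 1, 0], [-3, -2, 0], [0, 0, 1]].
L⁴ = P·diag(256, 1296, 81)·P⁻¹ = [[-2864, -2080, 0], [6240, 4416, 0], [0, 0, 81]].
The requested entry is 4416.

4416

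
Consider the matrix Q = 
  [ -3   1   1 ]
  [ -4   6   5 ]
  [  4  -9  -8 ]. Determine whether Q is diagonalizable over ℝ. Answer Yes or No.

Characteristic polynomial: p(r) = r^3 + 5r^2 + 3r - 9 = (r - 1)(r + 3)^2.
r = -3 has algebraic multiplicity 2; rank(Q + 3I) = 2, so geometric multiplicity = 1.
Geometric multiplicity < algebraic multiplicity, so Q is not diagonalizable.

No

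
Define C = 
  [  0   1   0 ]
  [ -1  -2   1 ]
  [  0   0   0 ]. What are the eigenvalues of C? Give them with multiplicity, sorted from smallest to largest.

Characteristic polynomial: p(t) = t^3 + 2t^2 + t = t(t + 1)^2.
Roots (with multiplicity): -1, -1, 0.

-1, -1, 0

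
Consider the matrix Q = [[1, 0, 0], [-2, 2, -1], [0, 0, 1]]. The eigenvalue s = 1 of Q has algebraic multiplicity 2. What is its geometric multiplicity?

2

Q − 1I = [[0, 0, 0], [-2, 1, -1], [0, 0, 0]].
This matrix has rank 1, so its null space has dimension 3 − 1 = 2.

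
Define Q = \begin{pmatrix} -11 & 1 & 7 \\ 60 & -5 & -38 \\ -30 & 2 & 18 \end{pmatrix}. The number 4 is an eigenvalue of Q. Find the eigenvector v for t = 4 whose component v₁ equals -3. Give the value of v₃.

-9

Q − 4I = [[-15, 1, 7], [60, -9, -38], [-30, 2, 14]].
Solving (Q − 4I)v = 0 gives the eigenspace spanned by (-3, 18, -9).
With v₁ = -3, v = (-3, 18, -9), so v₃ = -9.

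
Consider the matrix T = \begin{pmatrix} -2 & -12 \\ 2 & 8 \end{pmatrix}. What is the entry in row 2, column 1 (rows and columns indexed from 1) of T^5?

Characteristic polynomial: r^2 - 6r + 8 = (r - 4)(r - 2), so the eigenvalues are 2, 4.
r=4: eigenvector (-2, 1).
r=2: eigenvector (-3, 1).
P = [[-2, -3], [1, 1]], D = diag(4, 2), P⁻¹ = [[1, 3], [-1, -2]].
T⁵ = P·diag(1024, 32)·P⁻¹ = [[-1952, -5952], [992, 3008]].
The requested entry is 992.

992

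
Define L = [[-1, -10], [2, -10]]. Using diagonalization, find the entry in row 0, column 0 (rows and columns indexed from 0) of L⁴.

Characteristic polynomial: t^2 + 11t + 30 = (t + 5)(t + 6), so the eigenvalues are -6, -5.
t=-5: eigenvector (5, 2).
t=-6: eigenvector (2, 1).
P = [[5, 2], [2, 1]], D = diag(-5, -6), P⁻¹ = [[1, -2], [-2, 5]].
L⁴ = P·diag(625, 1296)·P⁻¹ = [[-2059, 6710], [-1342, 3980]].
The requested entry is -2059.

-2059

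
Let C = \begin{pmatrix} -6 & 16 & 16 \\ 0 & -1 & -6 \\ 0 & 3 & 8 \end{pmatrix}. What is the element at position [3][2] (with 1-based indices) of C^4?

609

Characteristic polynomial: t^3 - t^2 - 32t + 60 = (t - 5)(t - 2)(t + 6), so the eigenvalues are -6, 2, 5.
t=-6: eigenvector (1, 0, 0).
t=2: eigenvector (2, 2, -1).
t=5: eigenvector (0, -1, 1).
P = [[1, 2, 0], [0, 2, -1], [0, -1, 1]], D = diag(-6, 2, 5), P⁻¹ = [[1, -2, -2], [0, 1, 1], [0, 1, 2]].
C⁴ = P·diag(1296, 16, 625)·P⁻¹ = [[1296, -2560, -2560], [0, -593, -1218], [0, 609, 1234]].
The requested entry is 609.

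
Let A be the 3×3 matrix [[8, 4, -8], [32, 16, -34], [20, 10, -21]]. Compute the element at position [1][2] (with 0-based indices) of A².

Characteristic polynomial: r^3 - 3r^2 - 4r = r(r - 4)(r + 1), so the eigenvalues are -1, 0, 4.
r=0: eigenvector (-1, 2, 0).
r=4: eigenvector (-1, -3, -2).
r=-1: eigenvector (0, 2, 1).
P = [[-1, -1, 0], [2, -3, 2], [0, -2, 1]], D = diag(0, 4, -1), P⁻¹ = [[1, 1, -2], [-2, -1, 2], [-4, -2, 5]].
A² = P·diag(0, 16, 1)·P⁻¹ = [[32, 16, -32], [88, 44, -86], [60, 30, -59]].
The requested entry is -86.

-86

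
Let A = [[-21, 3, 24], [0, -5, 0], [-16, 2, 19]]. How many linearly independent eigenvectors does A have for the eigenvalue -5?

1

A + 5I = [[-16, 3, 24], [0, 0, 0], [-16, 2, 24]].
This matrix has rank 2, so its null space has dimension 3 − 2 = 1.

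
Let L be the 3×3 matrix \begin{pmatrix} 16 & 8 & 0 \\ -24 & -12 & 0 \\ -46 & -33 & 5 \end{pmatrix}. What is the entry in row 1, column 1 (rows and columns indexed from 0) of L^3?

-192

Characteristic polynomial: λ^3 - 9λ^2 + 20λ = λ(λ - 5)(λ - 4), so the eigenvalues are 0, 4, 5.
λ=4: eigenvector (2, -3, -7).
λ=0: eigenvector (1, -2, -4).
λ=5: eigenvector (0, 0, 1).
P = [[2, 1, 0], [-3, -2, 0], [-7, -4, 1]], D = diag(4, 0, 5), P⁻¹ = [[2, 1, 0], [-3, -2, 0], [2, -1, 1]].
L³ = P·diag(64, 0, 125)·P⁻¹ = [[256, 128, 0], [-384, -192, 0], [-646, -573, 125]].
The requested entry is -192.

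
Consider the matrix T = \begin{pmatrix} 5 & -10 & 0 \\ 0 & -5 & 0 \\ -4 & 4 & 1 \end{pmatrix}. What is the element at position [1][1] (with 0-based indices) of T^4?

625

Characteristic polynomial: λ^3 - λ^2 - 25λ + 25 = (λ - 5)(λ - 1)(λ + 5), so the eigenvalues are -5, 1, 5.
λ=5: eigenvector (1, 0, -1).
λ=-5: eigenvector (1, 1, 0).
λ=1: eigenvector (0, 0, 1).
P = [[1, 1, 0], [0, 1, 0], [-1, 0, 1]], D = diag(5, -5, 1), P⁻¹ = [[1, -1, 0], [0, 1, 0], [1, -1, 1]].
T⁴ = P·diag(625, 625, 1)·P⁻¹ = [[625, 0, 0], [0, 625, 0], [-624, 624, 1]].
The requested entry is 625.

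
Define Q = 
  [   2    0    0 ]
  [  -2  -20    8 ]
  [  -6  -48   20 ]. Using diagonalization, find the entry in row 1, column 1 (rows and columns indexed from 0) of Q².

16

Characteristic polynomial: t^3 - 2t^2 - 16t + 32 = (t - 4)(t - 2)(t + 4), so the eigenvalues are -4, 2, 4.
t=2: eigenvector (1, 1, 3).
t=-4: eigenvector (0, 1, 2).
t=4: eigenvector (0, 1, 3).
P = [[1, 0, 0], [1, 1, 1], [3, 2, 3]], D = diag(2, -4, 4), P⁻¹ = [[1, 0, 0], [0, 3, -1], [-1, -2, 1]].
Q² = P·diag(4, 16, 16)·P⁻¹ = [[4, 0, 0], [-12, 16, 0], [-36, 0, 16]].
The requested entry is 16.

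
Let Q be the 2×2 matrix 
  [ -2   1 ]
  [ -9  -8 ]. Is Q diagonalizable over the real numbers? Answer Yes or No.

Characteristic polynomial: p(μ) = μ^2 + 10μ + 25 = (μ + 5)^2.
μ = -5 has algebraic multiplicity 2; rank(Q + 5I) = 1, so geometric multiplicity = 1.
Geometric multiplicity < algebraic multiplicity, so Q is not diagonalizable.

No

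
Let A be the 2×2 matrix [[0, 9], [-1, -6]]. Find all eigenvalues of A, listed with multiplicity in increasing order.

Characteristic polynomial: p(μ) = μ^2 + 6μ + 9 = (μ + 3)^2.
Roots (with multiplicity): -3, -3.

-3, -3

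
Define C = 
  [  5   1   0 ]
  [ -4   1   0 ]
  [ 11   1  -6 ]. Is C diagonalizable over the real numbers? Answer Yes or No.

Characteristic polynomial: p(s) = s^3 - 27s + 54 = (s - 3)^2(s + 6).
s = 3 has algebraic multiplicity 2; rank(C − 3I) = 2, so geometric multiplicity = 1.
Geometric multiplicity < algebraic multiplicity, so C is not diagonalizable.

No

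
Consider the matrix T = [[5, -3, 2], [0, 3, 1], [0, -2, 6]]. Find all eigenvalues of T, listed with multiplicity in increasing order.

4, 5, 5

Characteristic polynomial: p(r) = r^3 - 14r^2 + 65r - 100 = (r - 5)^2(r - 4).
Roots (with multiplicity): 4, 5, 5.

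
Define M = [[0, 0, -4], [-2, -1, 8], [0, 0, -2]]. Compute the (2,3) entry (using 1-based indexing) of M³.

Characteristic polynomial: r^3 + 3r^2 + 2r = r(r + 1)(r + 2), so the eigenvalues are -2, -1, 0.
r=0: eigenvector (1, -2, 0).
r=-1: eigenvector (0, 1, 0).
r=-2: eigenvector (2, -4, 1).
P = [[1, 0, 2], [-2, 1, -4], [0, 0, 1]], D = diag(0, -1, -2), P⁻¹ = [[1, 0, -2], [2, 1, 0], [0, 0, 1]].
M³ = P·diag(0, -1, -8)·P⁻¹ = [[0, 0, -16], [-2, -1, 32], [0, 0, -8]].
The requested entry is 32.

32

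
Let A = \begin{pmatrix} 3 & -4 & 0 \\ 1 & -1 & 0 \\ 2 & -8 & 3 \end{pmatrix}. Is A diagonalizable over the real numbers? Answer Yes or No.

Characteristic polynomial: p(r) = r^3 - 5r^2 + 7r - 3 = (r - 3)(r - 1)^2.
r = 1 has algebraic multiplicity 2; rank(A − 1I) = 2, so geometric multiplicity = 1.
Geometric multiplicity < algebraic multiplicity, so A is not diagonalizable.

No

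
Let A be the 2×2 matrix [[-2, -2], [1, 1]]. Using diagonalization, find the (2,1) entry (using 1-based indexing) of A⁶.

Characteristic polynomial: r^2 + r = r(r + 1), so the eigenvalues are -1, 0.
r=0: eigenvector (-1, 1).
r=-1: eigenvector (2, -1).
P = [[-1, 2], [1, -1]], D = diag(0, -1), P⁻¹ = [[1, 2], [1, 1]].
A⁶ = P·diag(0, 1)·P⁻¹ = [[2, 2], [-1, -1]].
The requested entry is -1.

-1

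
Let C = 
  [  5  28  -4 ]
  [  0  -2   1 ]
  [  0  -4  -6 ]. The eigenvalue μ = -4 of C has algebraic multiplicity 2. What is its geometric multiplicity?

1

C + 4I = [[9, 28, -4], [0, 2, 1], [0, -4, -2]].
This matrix has rank 2, so its null space has dimension 3 − 2 = 1.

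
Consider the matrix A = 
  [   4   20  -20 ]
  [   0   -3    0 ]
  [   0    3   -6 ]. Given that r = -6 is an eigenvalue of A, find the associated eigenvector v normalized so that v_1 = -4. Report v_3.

A + 6I = [[10, 20, -20], [0, 3, 0], [0, 3, 0]].
Solving (A + 6I)v = 0 gives the eigenspace spanned by (-4, 0, -2).
With v_1 = -4, v = (-4, 0, -2), so v_3 = -2.

-2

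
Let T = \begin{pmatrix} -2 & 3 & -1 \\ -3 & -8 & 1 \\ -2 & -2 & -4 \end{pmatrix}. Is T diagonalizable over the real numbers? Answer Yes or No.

Characteristic polynomial: p(r) = r^3 + 14r^2 + 65r + 100 = (r + 4)(r + 5)^2.
r = -5 has algebraic multiplicity 2; rank(T + 5I) = 2, so geometric multiplicity = 1.
Geometric multiplicity < algebraic multiplicity, so T is not diagonalizable.

No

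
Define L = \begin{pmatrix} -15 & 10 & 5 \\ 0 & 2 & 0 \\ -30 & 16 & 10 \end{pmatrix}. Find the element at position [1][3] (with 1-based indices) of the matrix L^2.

Characteristic polynomial: t^3 + 3t^2 - 10t = t(t - 2)(t + 5), so the eigenvalues are -5, 0, 2.
t=-5: eigenvector (1, 0, 2).
t=0: eigenvector (1, 0, 3).
t=2: eigenvector (0, 1, -2).
P = [[1, 1, 0], [0, 0, 1], [2, 3, -2]], D = diag(-5, 0, 2), P⁻¹ = [[3, -2, -1], [-2, 2, 1], [0, 1, 0]].
L² = P·diag(25, 0, 4)·P⁻¹ = [[75, -50, -25], [0, 4, 0], [150, -108, -50]].
The requested entry is -25.

-25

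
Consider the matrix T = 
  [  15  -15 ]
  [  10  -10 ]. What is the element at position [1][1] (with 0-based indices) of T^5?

Characteristic polynomial: s^2 - 5s = s(s - 5), so the eigenvalues are 0, 5.
s=5: eigenvector (-3, -2).
s=0: eigenvector (1, 1).
P = [[-3, 1], [-2, 1]], D = diag(5, 0), P⁻¹ = [[-1, 1], [-2, 3]].
T⁵ = P·diag(3125, 0)·P⁻¹ = [[9375, -9375], [6250, -6250]].
The requested entry is -6250.

-6250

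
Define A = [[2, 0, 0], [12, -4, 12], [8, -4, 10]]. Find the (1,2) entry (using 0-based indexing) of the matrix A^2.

Characteristic polynomial: μ^3 - 8μ^2 + 20μ - 16 = (μ - 4)(μ - 2)^2, so the eigenvalues are 2, 2, 4.
μ=2: eigenvector (1, 0, -1).
μ=2: eigenvector (0, 2, 1).
μ=4: eigenvector (0, -3, -2).
P = [[1, 0, 0], [0, 2, -3], [-1, 1, -2]], D = diag(2, 2, 4), P⁻¹ = [[1, 0, 0], [-3, 2, -3], [-2, 1, -2]].
A² = P·diag(4, 4, 16)·P⁻¹ = [[4, 0, 0], [72, -32, 72], [48, -24, 52]].
The requested entry is 72.

72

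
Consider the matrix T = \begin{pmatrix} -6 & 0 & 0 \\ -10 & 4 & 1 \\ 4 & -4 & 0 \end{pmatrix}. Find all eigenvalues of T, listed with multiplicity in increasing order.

Characteristic polynomial: p(r) = r^3 + 2r^2 - 20r + 24 = (r - 2)^2(r + 6).
Roots (with multiplicity): -6, 2, 2.

-6, 2, 2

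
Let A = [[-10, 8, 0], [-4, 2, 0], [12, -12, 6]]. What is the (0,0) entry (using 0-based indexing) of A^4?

2576

Characteristic polynomial: r^3 + 2r^2 - 36r - 72 = (r - 6)(r + 2)(r + 6), so the eigenvalues are -6, -2, 6.
r=-2: eigenvector (1, 1, 0).
r=-6: eigenvector (2, 1, -1).
r=6: eigenvector (0, 0, 1).
P = [[1, 2, 0], [1, 1, 0], [0, -1, 1]], D = diag(-2, -6, 6), P⁻¹ = [[-1, 2, 0], [1, -1, 0], [1, -1, 1]].
A⁴ = P·diag(16, 1296, 1296)·P⁻¹ = [[2576, -2560, 0], [1280, -1264, 0], [0, 0, 1296]].
The requested entry is 2576.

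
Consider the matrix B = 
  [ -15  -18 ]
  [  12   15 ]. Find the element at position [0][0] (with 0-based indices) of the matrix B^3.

-135

Characteristic polynomial: r^2 - 9 = (r - 3)(r + 3), so the eigenvalues are -3, 3.
r=3: eigenvector (-1, 1).
r=-3: eigenvector (3, -2).
P = [[-1, 3], [1, -2]], D = diag(3, -3), P⁻¹ = [[2, 3], [1, 1]].
B³ = P·diag(27, -27)·P⁻¹ = [[-135, -162], [108, 135]].
The requested entry is -135.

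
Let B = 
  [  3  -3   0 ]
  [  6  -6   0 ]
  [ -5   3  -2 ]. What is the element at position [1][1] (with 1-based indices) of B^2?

Characteristic polynomial: t^3 + 5t^2 + 6t = t(t + 2)(t + 3), so the eigenvalues are -3, -2, 0.
t=0: eigenvector (1, 1, -1).
t=-3: eigenvector (1, 2, -1).
t=-2: eigenvector (0, 0, 1).
P = [[1, 1, 0], [1, 2, 0], [-1, -1, 1]], D = diag(0, -3, -2), P⁻¹ = [[2, -1, 0], [-1, 1, 0], [1, 0, 1]].
B² = P·diag(0, 9, 4)·P⁻¹ = [[-9, 9, 0], [-18, 18, 0], [13, -9, 4]].
The requested entry is -9.

-9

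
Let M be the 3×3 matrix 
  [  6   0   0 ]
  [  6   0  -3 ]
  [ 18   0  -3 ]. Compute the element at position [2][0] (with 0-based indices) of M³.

486

Characteristic polynomial: r^3 - 3r^2 - 18r = r(r - 6)(r + 3), so the eigenvalues are -3, 0, 6.
r=6: eigenvector (1, 0, 2).
r=0: eigenvector (0, 1, 0).
r=-3: eigenvector (0, 1, 1).
P = [[1, 0, 0], [0, 1, 1], [2, 0, 1]], D = diag(6, 0, -3), P⁻¹ = [[1, 0, 0], [2, 1, -1], [-2, 0, 1]].
M³ = P·diag(216, 0, -27)·P⁻¹ = [[216, 0, 0], [54, 0, -27], [486, 0, -27]].
The requested entry is 486.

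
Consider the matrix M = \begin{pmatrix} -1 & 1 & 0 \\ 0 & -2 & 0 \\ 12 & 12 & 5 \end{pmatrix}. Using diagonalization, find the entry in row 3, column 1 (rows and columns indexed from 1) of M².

48

Characteristic polynomial: λ^3 - 2λ^2 - 13λ - 10 = (λ - 5)(λ + 1)(λ + 2), so the eigenvalues are -2, -1, 5.
λ=-1: eigenvector (1, 0, -2).
λ=-2: eigenvector (-1, 1, 0).
λ=5: eigenvector (0, 0, 1).
P = [[1, -1, 0], [0, 1, 0], [-2, 0, 1]], D = diag(-1, -2, 5), P⁻¹ = [[1, 1, 0], [0, 1, 0], [2, 2, 1]].
M² = P·diag(1, 4, 25)·P⁻¹ = [[1, -3, 0], [0, 4, 0], [48, 48, 25]].
The requested entry is 48.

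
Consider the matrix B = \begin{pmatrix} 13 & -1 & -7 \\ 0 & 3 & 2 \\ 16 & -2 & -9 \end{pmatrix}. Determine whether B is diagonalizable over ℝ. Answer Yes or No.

No

Characteristic polynomial: p(μ) = μ^3 - 7μ^2 + 11μ - 5 = (μ - 5)(μ - 1)^2.
μ = 1 has algebraic multiplicity 2; rank(B − 1I) = 2, so geometric multiplicity = 1.
Geometric multiplicity < algebraic multiplicity, so B is not diagonalizable.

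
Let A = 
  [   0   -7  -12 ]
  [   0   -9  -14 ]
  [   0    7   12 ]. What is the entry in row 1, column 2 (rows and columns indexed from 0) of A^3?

Characteristic polynomial: t^3 - 3t^2 - 10t = t(t - 5)(t + 2), so the eigenvalues are -2, 0, 5.
t=0: eigenvector (1, 0, 0).
t=-2: eigenvector (1, 2, -1).
t=5: eigenvector (-1, -1, 1).
P = [[1, 1, -1], [0, 2, -1], [0, -1, 1]], D = diag(0, -2, 5), P⁻¹ = [[1, 0, 1], [0, 1, 1], [0, 1, 2]].
A³ = P·diag(0, -8, 125)·P⁻¹ = [[0, -133, -258], [0, -141, -266], [0, 133, 258]].
The requested entry is -266.

-266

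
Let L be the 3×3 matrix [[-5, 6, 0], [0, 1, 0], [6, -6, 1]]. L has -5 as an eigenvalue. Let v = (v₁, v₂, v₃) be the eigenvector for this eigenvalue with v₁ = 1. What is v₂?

L + 5I = [[0, 6, 0], [0, 6, 0], [6, -6, 6]].
Solving (L + 5I)v = 0 gives the eigenspace spanned by (1, 0, -1).
With v₁ = 1, v = (1, 0, -1), so v₂ = 0.

0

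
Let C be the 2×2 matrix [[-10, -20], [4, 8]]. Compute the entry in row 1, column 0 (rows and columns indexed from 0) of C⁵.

Characteristic polynomial: r^2 + 2r = r(r + 2), so the eigenvalues are -2, 0.
r=-2: eigenvector (5, -2).
r=0: eigenvector (-2, 1).
P = [[5, -2], [-2, 1]], D = diag(-2, 0), P⁻¹ = [[1, 2], [2, 5]].
C⁵ = P·diag(-32, 0)·P⁻¹ = [[-160, -320], [64, 128]].
The requested entry is 64.

64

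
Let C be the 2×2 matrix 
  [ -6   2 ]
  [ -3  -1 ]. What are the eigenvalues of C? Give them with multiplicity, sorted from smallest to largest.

-4, -3

Characteristic polynomial: p(s) = s^2 + 7s + 12 = (s + 3)(s + 4).
Roots (with multiplicity): -4, -3.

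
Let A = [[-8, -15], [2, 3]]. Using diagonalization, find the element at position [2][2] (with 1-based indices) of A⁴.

Characteristic polynomial: s^2 + 5s + 6 = (s + 2)(s + 3), so the eigenvalues are -3, -2.
s=-2: eigenvector (-5, 2).
s=-3: eigenvector (-3, 1).
P = [[-5, -3], [2, 1]], D = diag(-2, -3), P⁻¹ = [[1, 3], [-2, -5]].
A⁴ = P·diag(16, 81)·P⁻¹ = [[406, 975], [-130, -309]].
The requested entry is -309.

-309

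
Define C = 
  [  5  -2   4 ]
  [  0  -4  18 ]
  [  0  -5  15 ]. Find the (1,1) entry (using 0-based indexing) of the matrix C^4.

Characteristic polynomial: μ^3 - 16μ^2 + 85μ - 150 = (μ - 6)(μ - 5)^2, so the eigenvalues are 5, 5, 6.
μ=5: eigenvector (1, 4, 2).
μ=6: eigenvector (2, 9, 5).
μ=5: eigenvector (0, -2, -1).
P = [[1, 2, 0], [4, 9, -2], [2, 5, -1]], D = diag(5, 6, 5), P⁻¹ = [[1, 2, -4], [0, -1, 2], [2, -1, 1]].
C⁴ = P·diag(625, 1296, 625)·P⁻¹ = [[625, -1342, 2684], [0, -5414, 12078], [0, -3355, 7335]].
The requested entry is -5414.

-5414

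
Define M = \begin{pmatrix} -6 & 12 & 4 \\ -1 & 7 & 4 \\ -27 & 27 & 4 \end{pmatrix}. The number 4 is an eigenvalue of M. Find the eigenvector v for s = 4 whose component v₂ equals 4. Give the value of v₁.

4

M − 4I = [[-10, 12, 4], [-1, 3, 4], [-27, 27, 0]].
Solving (M − 4I)v = 0 gives the eigenspace spanned by (4, 4, -2).
With v₂ = 4, v = (4, 4, -2), so v₁ = 4.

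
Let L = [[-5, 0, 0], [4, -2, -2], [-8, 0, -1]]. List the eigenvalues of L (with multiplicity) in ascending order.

-5, -2, -1

Characteristic polynomial: p(λ) = λ^3 + 8λ^2 + 17λ + 10 = (λ + 1)(λ + 2)(λ + 5).
Roots (with multiplicity): -5, -2, -1.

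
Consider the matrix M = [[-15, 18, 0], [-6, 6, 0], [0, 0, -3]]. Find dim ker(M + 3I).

M + 3I = [[-12, 18, 0], [-6, 9, 0], [0, 0, 0]].
This matrix has rank 1, so its null space has dimension 3 − 1 = 2.

2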